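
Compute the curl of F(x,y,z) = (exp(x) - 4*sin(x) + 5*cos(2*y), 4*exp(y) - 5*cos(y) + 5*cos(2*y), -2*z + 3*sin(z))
(0, 0, 10*sin(2*y))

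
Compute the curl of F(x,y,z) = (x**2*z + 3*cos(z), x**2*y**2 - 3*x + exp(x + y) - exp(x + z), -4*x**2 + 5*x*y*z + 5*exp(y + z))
(5*x*z + exp(x + z) + 5*exp(y + z), x**2 + 8*x - 5*y*z - 3*sin(z), 2*x*y**2 + exp(x + y) - exp(x + z) - 3)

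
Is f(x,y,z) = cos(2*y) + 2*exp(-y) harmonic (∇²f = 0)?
No, ∇²f = -4*cos(2*y) + 2*exp(-y)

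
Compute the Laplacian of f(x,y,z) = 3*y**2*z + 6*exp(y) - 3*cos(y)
6*z + 6*exp(y) + 3*cos(y)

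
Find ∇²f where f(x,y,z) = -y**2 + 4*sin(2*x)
-16*sin(2*x) - 2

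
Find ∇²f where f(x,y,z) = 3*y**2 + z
6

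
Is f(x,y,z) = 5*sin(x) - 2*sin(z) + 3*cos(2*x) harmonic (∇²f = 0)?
No, ∇²f = -5*sin(x) + 2*sin(z) - 12*cos(2*x)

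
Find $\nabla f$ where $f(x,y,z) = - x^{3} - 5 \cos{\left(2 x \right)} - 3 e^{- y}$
(-3*x**2 + 10*sin(2*x), 3*exp(-y), 0)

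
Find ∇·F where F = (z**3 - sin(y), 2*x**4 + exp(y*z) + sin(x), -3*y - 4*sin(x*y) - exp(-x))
z*exp(y*z)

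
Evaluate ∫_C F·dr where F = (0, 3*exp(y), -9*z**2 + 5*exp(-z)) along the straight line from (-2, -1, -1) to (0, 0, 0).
-5 - 3*exp(-1) + 5*E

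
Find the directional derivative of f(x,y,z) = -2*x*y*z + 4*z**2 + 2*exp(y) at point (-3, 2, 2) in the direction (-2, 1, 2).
2*exp(2)/3 + 28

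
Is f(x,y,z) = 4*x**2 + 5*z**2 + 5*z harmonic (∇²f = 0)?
No, ∇²f = 18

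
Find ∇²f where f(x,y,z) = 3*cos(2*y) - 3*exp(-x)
-12*cos(2*y) - 3*exp(-x)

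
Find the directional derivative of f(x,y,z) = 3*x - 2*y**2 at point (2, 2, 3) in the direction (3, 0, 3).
3*sqrt(2)/2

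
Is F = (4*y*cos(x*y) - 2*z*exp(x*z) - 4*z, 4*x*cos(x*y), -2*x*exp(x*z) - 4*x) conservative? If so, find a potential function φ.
Yes, F is conservative. φ = -4*x*z - 2*exp(x*z) + 4*sin(x*y)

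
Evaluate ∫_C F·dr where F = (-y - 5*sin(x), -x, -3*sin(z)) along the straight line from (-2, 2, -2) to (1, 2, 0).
-3 + 5*cos(1) - 8*cos(2)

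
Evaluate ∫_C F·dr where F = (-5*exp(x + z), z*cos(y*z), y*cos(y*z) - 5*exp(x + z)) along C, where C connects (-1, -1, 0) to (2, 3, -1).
-5*E - sin(3) + 5*exp(-1)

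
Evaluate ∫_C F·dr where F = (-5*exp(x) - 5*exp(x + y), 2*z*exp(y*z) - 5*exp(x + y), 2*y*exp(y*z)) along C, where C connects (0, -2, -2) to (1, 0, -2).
-2*exp(4) - 10*E + 5*exp(-2) + 7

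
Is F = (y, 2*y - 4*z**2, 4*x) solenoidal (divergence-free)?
No, ∇·F = 2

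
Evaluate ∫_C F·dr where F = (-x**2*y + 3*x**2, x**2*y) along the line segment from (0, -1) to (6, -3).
456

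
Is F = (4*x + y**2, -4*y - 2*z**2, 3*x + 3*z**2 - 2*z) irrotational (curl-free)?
No, ∇×F = (4*z, -3, -2*y)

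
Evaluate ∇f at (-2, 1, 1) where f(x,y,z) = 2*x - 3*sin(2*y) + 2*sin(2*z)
(2, -6*cos(2), 4*cos(2))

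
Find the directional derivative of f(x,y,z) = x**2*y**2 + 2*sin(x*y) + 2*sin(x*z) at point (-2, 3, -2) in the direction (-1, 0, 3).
sqrt(10)*(-3*cos(6) - 4*cos(4) + 18)/5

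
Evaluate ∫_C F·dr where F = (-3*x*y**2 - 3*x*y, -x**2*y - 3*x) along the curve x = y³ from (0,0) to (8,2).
-3476/7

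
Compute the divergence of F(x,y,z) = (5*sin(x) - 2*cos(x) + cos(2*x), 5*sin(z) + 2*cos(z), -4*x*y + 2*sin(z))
2*sin(x) - 2*sin(2*x) + 5*cos(x) + 2*cos(z)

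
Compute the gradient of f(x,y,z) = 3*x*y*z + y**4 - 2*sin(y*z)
(3*y*z, 3*x*z + 4*y**3 - 2*z*cos(y*z), y*(3*x - 2*cos(y*z)))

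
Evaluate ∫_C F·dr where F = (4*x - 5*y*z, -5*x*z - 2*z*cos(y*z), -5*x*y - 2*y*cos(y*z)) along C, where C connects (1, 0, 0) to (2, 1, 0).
6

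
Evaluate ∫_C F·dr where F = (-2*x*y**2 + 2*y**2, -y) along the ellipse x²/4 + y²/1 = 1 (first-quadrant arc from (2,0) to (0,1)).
-7/6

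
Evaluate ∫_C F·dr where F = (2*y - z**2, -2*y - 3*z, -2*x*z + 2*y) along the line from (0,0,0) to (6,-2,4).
-108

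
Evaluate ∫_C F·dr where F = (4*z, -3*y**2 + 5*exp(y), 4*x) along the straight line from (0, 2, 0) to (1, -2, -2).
8 - 10*sinh(2)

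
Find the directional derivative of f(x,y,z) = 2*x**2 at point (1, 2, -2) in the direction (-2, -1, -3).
-4*sqrt(14)/7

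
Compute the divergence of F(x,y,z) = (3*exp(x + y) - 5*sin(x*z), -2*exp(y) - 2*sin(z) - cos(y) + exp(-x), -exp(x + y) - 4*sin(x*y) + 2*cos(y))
-5*z*cos(x*z) - 2*exp(y) + 3*exp(x + y) + sin(y)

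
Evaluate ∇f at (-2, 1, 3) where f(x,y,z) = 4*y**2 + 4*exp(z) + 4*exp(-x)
(-4*exp(2), 8, 4*exp(3))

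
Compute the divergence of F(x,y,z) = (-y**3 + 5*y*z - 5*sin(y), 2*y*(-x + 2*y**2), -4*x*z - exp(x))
-6*x + 12*y**2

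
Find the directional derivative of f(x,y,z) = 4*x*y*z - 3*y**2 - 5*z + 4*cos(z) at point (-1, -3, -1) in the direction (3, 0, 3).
sqrt(2)*(4*sin(1) + 19)/2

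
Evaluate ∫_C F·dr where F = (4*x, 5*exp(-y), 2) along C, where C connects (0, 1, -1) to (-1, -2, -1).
-5*exp(2) + 5*exp(-1) + 2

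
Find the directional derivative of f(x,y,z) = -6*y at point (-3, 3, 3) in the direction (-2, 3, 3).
-9*sqrt(22)/11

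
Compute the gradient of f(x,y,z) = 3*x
(3, 0, 0)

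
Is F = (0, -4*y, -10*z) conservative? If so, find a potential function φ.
Yes, F is conservative. φ = -2*y**2 - 5*z**2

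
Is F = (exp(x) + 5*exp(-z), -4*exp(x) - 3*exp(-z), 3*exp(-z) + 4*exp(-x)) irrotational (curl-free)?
No, ∇×F = (-3*exp(-z), -5*exp(-z) + 4*exp(-x), -4*exp(x))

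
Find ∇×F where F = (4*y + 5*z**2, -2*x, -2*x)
(0, 10*z + 2, -6)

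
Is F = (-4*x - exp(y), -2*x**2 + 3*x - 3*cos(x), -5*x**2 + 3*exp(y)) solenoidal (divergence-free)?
No, ∇·F = -4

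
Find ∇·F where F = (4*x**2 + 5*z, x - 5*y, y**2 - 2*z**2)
8*x - 4*z - 5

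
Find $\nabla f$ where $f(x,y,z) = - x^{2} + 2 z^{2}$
(-2*x, 0, 4*z)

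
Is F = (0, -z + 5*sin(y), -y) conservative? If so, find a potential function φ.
Yes, F is conservative. φ = -y*z - 5*cos(y)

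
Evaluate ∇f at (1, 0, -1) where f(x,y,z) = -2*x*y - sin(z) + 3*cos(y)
(0, -2, -cos(1))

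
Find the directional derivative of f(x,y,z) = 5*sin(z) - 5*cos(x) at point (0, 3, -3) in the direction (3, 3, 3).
5*sqrt(3)*cos(3)/3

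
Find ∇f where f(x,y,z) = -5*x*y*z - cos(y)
(-5*y*z, -5*x*z + sin(y), -5*x*y)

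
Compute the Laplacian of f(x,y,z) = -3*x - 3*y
0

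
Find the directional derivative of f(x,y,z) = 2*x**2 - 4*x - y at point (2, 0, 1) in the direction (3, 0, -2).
12*sqrt(13)/13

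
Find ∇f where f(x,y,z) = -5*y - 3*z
(0, -5, -3)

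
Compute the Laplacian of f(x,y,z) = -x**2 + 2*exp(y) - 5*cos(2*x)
2*exp(y) + 20*cos(2*x) - 2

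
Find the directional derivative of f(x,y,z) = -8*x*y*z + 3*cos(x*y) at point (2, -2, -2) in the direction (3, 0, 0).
-32 - 6*sin(4)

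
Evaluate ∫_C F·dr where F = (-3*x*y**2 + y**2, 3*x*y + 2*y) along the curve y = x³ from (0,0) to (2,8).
1056/7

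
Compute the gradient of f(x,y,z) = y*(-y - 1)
(0, -2*y - 1, 0)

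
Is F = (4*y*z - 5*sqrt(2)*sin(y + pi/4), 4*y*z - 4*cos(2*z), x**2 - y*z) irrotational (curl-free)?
No, ∇×F = (-4*y - z - 8*sin(2*z), -2*x + 4*y, -4*z + 5*sqrt(2)*cos(y + pi/4))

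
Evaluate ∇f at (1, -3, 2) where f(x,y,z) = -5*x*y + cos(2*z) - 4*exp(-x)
(4*exp(-1) + 15, -5, -2*sin(4))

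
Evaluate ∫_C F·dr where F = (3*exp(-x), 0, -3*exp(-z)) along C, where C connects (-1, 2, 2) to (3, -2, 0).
-3*exp(-2) - 3*exp(-3) + 3 + 3*E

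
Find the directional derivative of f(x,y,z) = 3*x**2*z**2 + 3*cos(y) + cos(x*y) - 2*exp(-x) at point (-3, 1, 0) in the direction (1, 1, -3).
sqrt(11)*(-3*sin(1) - 2*sin(3) + 2*exp(3))/11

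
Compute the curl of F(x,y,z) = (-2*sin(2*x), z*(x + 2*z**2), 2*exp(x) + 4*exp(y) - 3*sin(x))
(-x - 6*z**2 + 4*exp(y), -2*exp(x) + 3*cos(x), z)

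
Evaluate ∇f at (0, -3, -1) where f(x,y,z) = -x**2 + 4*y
(0, 4, 0)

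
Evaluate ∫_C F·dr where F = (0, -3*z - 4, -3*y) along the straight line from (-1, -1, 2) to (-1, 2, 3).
-36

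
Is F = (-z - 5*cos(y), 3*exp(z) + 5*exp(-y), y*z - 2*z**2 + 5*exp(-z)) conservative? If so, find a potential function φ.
No, ∇×F = (z - 3*exp(z), -1, -5*sin(y)) ≠ 0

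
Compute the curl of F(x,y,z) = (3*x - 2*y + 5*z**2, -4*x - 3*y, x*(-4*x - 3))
(0, 8*x + 10*z + 3, -2)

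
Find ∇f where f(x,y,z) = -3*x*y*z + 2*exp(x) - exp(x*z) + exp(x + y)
(-3*y*z - z*exp(x*z) + 2*exp(x) + exp(x + y), -3*x*z + exp(x + y), x*(-3*y - exp(x*z)))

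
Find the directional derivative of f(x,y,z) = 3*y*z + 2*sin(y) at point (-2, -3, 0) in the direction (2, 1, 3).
sqrt(14)*(-27 + 2*cos(3))/14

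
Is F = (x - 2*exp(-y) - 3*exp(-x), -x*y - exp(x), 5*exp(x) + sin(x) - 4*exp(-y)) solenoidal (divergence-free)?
No, ∇·F = -x + 1 + 3*exp(-x)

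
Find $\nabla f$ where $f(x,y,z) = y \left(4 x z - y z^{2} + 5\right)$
(4*y*z, 4*x*z - 2*y*z**2 + 5, 2*y*(2*x - y*z))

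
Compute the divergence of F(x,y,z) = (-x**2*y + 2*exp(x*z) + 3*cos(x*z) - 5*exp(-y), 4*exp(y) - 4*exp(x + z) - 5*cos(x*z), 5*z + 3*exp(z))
-2*x*y + 2*z*exp(x*z) - 3*z*sin(x*z) + 4*exp(y) + 3*exp(z) + 5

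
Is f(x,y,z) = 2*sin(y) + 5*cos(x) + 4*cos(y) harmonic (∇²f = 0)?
No, ∇²f = -2*sin(y) - 5*cos(x) - 4*cos(y)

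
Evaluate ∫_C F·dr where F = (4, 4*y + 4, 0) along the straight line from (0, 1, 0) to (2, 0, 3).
2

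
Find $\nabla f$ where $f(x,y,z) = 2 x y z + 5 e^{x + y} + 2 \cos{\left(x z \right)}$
(2*y*z - 2*z*sin(x*z) + 5*exp(x + y), 2*x*z + 5*exp(x + y), 2*x*(y - sin(x*z)))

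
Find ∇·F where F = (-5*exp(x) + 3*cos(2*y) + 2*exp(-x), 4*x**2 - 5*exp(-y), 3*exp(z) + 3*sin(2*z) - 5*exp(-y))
-5*exp(x) + 3*exp(z) + 6*cos(2*z) + 5*exp(-y) - 2*exp(-x)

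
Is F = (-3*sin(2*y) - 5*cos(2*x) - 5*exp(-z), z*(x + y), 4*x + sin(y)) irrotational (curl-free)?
No, ∇×F = (-x - y + cos(y), -4 + 5*exp(-z), z + 6*cos(2*y))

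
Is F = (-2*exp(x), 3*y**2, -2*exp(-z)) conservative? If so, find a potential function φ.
Yes, F is conservative. φ = y**3 - 2*exp(x) + 2*exp(-z)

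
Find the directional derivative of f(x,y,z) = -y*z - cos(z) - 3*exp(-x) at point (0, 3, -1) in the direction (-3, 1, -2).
sqrt(14)*(-1 + sin(1))/7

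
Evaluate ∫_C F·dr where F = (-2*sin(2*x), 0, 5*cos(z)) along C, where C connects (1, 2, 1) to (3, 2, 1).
-cos(2) + cos(6)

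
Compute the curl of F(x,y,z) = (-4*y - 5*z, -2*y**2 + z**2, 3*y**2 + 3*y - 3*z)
(6*y - 2*z + 3, -5, 4)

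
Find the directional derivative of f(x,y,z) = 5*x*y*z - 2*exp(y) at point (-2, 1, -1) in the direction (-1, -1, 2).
sqrt(6)*(-25 + 2*E)/6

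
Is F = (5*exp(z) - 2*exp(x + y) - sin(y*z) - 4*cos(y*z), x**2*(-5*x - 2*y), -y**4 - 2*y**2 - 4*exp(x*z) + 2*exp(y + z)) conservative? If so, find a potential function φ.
No, ∇×F = (-4*y**3 - 4*y + 2*exp(y + z), 4*y*sin(y*z) - y*cos(y*z) + 4*z*exp(x*z) + 5*exp(z), -15*x**2 - 4*x*y - 4*z*sin(y*z) + z*cos(y*z) + 2*exp(x + y)) ≠ 0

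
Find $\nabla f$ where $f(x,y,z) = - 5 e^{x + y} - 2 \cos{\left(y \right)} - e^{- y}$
(-5*exp(x + y), -5*exp(x + y) + 2*sin(y) + exp(-y), 0)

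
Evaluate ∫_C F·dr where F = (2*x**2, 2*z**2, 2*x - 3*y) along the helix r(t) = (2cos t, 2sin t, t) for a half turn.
-8*pi - 68/3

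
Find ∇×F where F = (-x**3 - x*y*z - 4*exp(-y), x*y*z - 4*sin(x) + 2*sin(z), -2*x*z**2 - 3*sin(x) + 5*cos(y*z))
(-x*y - 5*z*sin(y*z) - 2*cos(z), -x*y + 2*z**2 + 3*cos(x), x*z + y*z - 4*cos(x) - 4*exp(-y))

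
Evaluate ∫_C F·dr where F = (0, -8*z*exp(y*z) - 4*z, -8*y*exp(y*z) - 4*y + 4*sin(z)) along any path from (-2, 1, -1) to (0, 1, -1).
0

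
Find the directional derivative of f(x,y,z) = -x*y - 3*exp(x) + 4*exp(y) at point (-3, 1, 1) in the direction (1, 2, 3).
sqrt(14)*(-3 + 5*exp(3) + 8*exp(4))*exp(-3)/14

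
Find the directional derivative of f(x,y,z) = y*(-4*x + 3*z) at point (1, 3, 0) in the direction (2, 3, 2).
-18*sqrt(17)/17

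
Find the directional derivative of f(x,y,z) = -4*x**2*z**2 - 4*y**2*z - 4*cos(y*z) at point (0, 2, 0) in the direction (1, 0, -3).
24*sqrt(10)/5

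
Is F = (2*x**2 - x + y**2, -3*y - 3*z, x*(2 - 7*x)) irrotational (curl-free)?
No, ∇×F = (3, 14*x - 2, -2*y)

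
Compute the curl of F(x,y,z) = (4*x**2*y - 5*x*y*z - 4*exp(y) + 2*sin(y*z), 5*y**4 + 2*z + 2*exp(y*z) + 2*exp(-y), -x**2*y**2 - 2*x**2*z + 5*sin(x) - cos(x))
(-2*x**2*y - 2*y*exp(y*z) - 2, 2*x*y**2 - 5*x*y + 4*x*z + 2*y*cos(y*z) - sin(x) - 5*cos(x), -4*x**2 + 5*x*z - 2*z*cos(y*z) + 4*exp(y))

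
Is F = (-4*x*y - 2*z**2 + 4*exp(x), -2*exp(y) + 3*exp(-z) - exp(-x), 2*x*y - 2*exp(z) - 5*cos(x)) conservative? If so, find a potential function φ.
No, ∇×F = (2*x + 3*exp(-z), -2*y - 4*z - 5*sin(x), 4*x + exp(-x)) ≠ 0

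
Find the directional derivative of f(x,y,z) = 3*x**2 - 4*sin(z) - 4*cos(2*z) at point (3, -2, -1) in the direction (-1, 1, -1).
2*sqrt(3)*(-9 + 2*cos(1) + 4*sin(2))/3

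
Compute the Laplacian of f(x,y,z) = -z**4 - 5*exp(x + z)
-12*z**2 - 10*exp(x + z)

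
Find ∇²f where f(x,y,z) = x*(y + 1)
0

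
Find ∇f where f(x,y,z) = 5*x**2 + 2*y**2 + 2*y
(10*x, 4*y + 2, 0)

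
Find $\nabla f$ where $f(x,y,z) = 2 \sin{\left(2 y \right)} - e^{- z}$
(0, 4*cos(2*y), exp(-z))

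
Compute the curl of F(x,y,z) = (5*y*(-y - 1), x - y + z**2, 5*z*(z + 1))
(-2*z, 0, 10*y + 6)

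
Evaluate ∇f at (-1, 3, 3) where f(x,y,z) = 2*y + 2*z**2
(0, 2, 12)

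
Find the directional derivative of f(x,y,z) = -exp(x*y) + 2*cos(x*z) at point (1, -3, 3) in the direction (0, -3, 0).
exp(-3)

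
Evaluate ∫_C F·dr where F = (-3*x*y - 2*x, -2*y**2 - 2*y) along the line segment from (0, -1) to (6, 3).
-458/3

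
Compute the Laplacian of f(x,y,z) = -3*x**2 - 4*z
-6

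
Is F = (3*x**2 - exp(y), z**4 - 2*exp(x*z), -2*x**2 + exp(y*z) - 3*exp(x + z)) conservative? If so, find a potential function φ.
No, ∇×F = (2*x*exp(x*z) - 4*z**3 + z*exp(y*z), 4*x + 3*exp(x + z), -2*z*exp(x*z) + exp(y)) ≠ 0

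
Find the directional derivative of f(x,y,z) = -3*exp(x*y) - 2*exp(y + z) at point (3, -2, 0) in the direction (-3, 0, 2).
2*sqrt(13)*(-2*exp(4) - 9)*exp(-6)/13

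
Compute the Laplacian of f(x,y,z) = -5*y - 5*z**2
-10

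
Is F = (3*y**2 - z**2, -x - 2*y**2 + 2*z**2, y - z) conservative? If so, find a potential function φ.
No, ∇×F = (1 - 4*z, -2*z, -6*y - 1) ≠ 0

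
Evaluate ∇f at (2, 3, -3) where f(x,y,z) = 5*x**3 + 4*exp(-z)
(60, 0, -4*exp(3))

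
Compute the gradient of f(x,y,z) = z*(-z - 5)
(0, 0, -2*z - 5)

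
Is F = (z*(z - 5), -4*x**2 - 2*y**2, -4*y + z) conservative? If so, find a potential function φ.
No, ∇×F = (-4, 2*z - 5, -8*x) ≠ 0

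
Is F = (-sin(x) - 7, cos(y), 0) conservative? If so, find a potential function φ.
Yes, F is conservative. φ = -7*x + sin(y) + cos(x)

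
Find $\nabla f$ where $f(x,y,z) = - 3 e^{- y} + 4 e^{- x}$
(-4*exp(-x), 3*exp(-y), 0)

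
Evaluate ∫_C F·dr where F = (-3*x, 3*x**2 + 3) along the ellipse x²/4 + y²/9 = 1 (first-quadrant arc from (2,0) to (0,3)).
39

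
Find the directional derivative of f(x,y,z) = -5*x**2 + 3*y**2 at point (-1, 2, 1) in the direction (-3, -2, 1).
-27*sqrt(14)/7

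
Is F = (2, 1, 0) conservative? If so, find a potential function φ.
Yes, F is conservative. φ = 2*x + y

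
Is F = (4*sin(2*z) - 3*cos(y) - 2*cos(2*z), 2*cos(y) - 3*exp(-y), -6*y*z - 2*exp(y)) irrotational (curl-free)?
No, ∇×F = (-6*z - 2*exp(y), 4*sin(2*z) + 8*cos(2*z), -3*sin(y))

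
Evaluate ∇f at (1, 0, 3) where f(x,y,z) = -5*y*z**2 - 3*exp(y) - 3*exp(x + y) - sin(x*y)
(-3*E, -49 - 3*E, 0)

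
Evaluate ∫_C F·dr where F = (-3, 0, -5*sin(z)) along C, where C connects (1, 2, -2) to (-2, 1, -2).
9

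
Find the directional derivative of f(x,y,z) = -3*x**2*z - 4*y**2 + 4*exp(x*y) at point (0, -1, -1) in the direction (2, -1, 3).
-8*sqrt(14)/7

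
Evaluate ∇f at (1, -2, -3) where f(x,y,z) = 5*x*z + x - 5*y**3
(-14, -60, 5)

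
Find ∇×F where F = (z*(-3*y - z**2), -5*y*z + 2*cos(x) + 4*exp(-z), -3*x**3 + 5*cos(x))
(5*y + 4*exp(-z), 9*x**2 - 3*y - 3*z**2 + 5*sin(x), 3*z - 2*sin(x))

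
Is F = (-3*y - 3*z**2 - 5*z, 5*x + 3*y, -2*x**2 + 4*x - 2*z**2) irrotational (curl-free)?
No, ∇×F = (0, 4*x - 6*z - 9, 8)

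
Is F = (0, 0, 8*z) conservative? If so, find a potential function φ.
Yes, F is conservative. φ = 4*z**2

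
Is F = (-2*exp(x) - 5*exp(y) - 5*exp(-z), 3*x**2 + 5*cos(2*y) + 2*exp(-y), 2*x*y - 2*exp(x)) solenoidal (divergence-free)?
No, ∇·F = -2*exp(x) - 10*sin(2*y) - 2*exp(-y)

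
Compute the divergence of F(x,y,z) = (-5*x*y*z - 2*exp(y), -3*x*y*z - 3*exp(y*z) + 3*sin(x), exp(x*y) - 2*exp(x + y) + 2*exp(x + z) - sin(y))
-3*x*z - 5*y*z - 3*z*exp(y*z) + 2*exp(x + z)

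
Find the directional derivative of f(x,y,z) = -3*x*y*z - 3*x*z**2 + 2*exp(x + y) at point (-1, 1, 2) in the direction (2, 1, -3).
-69*sqrt(14)/14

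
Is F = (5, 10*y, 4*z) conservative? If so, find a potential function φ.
Yes, F is conservative. φ = 5*x + 5*y**2 + 2*z**2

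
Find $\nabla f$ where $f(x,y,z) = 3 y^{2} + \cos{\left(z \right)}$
(0, 6*y, -sin(z))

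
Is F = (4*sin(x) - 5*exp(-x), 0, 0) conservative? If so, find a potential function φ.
Yes, F is conservative. φ = -4*cos(x) + 5*exp(-x)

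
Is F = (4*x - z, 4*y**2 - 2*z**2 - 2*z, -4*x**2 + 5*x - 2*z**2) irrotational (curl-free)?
No, ∇×F = (4*z + 2, 8*x - 6, 0)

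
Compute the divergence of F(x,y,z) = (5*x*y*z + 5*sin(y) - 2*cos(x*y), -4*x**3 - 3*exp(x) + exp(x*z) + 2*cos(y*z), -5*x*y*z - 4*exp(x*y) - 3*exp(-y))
-5*x*y + 5*y*z + 2*y*sin(x*y) - 2*z*sin(y*z)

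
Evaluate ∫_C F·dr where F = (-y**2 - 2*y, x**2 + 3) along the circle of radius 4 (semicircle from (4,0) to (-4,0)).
16*pi + 256/3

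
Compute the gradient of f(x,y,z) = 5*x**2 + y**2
(10*x, 2*y, 0)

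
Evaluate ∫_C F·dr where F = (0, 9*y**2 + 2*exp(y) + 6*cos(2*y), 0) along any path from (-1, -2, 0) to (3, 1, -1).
3*sin(4) - 2*exp(-2) + 3*sin(2) + 2*E + 27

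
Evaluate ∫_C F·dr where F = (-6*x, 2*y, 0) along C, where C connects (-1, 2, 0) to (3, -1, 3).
-27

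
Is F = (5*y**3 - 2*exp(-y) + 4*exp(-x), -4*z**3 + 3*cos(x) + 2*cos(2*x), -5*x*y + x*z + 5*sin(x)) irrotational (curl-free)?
No, ∇×F = (-5*x + 12*z**2, 5*y - z - 5*cos(x), -15*y**2 - 3*sin(x) - 4*sin(2*x) - 2*exp(-y))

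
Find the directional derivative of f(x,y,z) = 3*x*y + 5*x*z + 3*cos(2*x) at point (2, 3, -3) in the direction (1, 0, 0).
-6 - 6*sin(4)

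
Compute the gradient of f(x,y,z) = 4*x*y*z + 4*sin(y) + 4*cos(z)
(4*y*z, 4*x*z + 4*cos(y), 4*x*y - 4*sin(z))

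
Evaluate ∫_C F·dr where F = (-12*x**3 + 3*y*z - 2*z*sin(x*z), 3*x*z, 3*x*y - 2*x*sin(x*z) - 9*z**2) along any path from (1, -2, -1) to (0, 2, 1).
-7 - 2*cos(1)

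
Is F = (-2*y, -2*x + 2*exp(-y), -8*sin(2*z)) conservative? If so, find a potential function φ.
Yes, F is conservative. φ = -2*x*y + 4*cos(2*z) - 2*exp(-y)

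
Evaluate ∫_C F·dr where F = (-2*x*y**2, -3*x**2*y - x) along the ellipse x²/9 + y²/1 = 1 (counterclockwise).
-3*pi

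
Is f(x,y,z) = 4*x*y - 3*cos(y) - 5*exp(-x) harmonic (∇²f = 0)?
No, ∇²f = 3*cos(y) - 5*exp(-x)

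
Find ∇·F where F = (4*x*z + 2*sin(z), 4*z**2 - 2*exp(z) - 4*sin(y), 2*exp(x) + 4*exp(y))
4*z - 4*cos(y)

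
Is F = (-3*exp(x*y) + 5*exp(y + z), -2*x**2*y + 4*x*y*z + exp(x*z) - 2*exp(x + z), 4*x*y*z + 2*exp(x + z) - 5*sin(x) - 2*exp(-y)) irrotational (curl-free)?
No, ∇×F = (-4*x*y + 4*x*z - x*exp(x*z) + 2*exp(x + z) + 2*exp(-y), -4*y*z - 2*exp(x + z) + 5*exp(y + z) + 5*cos(x), -4*x*y + 3*x*exp(x*y) + 4*y*z + z*exp(x*z) - 2*exp(x + z) - 5*exp(y + z))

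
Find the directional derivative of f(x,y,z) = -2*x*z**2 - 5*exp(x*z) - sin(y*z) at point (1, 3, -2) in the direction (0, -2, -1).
sqrt(5)*(-8*exp(2) - exp(2)*cos(6) + 5)*exp(-2)/5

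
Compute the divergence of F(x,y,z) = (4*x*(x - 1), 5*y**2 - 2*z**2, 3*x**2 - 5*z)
8*x + 10*y - 9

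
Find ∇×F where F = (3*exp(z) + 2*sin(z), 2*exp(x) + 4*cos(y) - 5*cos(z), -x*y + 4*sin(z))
(-x - 5*sin(z), y + 3*exp(z) + 2*cos(z), 2*exp(x))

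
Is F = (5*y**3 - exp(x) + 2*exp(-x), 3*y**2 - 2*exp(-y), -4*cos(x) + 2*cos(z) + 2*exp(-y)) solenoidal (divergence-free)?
No, ∇·F = 6*y - exp(x) - 2*sin(z) + 2*exp(-y) - 2*exp(-x)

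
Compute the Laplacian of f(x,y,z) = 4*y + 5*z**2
10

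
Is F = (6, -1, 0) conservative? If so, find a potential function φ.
Yes, F is conservative. φ = 6*x - y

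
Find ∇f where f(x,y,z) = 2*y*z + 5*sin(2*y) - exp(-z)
(0, 2*z + 10*cos(2*y), 2*y + exp(-z))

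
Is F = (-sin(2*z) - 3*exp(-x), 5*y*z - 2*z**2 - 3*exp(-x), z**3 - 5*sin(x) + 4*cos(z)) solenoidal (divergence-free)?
No, ∇·F = 3*z**2 + 5*z - 4*sin(z) + 3*exp(-x)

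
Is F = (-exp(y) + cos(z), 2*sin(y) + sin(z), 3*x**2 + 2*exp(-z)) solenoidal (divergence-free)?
No, ∇·F = 2*cos(y) - 2*exp(-z)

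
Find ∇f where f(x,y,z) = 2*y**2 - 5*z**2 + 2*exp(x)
(2*exp(x), 4*y, -10*z)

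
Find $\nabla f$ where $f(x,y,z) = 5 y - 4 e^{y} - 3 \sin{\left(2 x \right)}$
(-6*cos(2*x), 5 - 4*exp(y), 0)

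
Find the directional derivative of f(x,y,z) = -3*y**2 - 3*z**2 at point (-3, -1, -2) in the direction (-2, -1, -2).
-10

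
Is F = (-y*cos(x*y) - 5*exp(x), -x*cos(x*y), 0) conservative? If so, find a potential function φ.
Yes, F is conservative. φ = -5*exp(x) - sin(x*y)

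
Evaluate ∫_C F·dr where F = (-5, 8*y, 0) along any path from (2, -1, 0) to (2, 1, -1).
0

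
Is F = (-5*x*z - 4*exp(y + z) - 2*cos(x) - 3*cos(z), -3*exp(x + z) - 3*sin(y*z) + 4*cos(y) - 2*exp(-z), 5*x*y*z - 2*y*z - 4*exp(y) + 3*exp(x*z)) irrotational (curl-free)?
No, ∇×F = (5*x*z + 3*y*cos(y*z) - 2*z - 4*exp(y) + 3*exp(x + z) - 2*exp(-z), -5*x - 5*y*z - 3*z*exp(x*z) - 4*exp(y + z) + 3*sin(z), -3*exp(x + z) + 4*exp(y + z))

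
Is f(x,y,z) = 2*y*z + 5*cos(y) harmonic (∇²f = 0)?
No, ∇²f = -5*cos(y)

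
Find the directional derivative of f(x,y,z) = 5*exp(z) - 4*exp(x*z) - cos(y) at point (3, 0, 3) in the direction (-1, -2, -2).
(-10/3 + 12*exp(6))*exp(3)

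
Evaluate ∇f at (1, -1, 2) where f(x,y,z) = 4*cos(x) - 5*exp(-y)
(-4*sin(1), 5*E, 0)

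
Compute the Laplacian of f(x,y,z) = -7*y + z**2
2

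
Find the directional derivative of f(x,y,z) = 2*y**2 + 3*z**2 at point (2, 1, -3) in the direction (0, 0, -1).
18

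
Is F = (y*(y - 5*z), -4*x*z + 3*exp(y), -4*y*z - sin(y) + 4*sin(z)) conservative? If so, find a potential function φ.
No, ∇×F = (4*x - 4*z - cos(y), -5*y, -2*y + z) ≠ 0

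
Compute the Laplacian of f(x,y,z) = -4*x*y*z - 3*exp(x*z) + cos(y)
-3*x**2*exp(x*z) - 3*z**2*exp(x*z) - cos(y)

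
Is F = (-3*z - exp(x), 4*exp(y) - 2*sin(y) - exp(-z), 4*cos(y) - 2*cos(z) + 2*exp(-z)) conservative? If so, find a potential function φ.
No, ∇×F = (-4*sin(y) - exp(-z), -3, 0) ≠ 0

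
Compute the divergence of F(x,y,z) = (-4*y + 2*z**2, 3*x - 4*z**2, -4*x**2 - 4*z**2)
-8*z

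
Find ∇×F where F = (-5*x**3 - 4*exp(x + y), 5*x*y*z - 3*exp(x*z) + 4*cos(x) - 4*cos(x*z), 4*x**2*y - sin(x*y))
(x*(4*x - 5*y + 3*exp(x*z) - 4*sin(x*z) - cos(x*y)), y*(-8*x + cos(x*y)), 5*y*z - 3*z*exp(x*z) + 4*z*sin(x*z) + 4*exp(x + y) - 4*sin(x))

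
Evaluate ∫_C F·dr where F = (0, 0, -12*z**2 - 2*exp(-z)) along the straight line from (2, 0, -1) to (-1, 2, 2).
-36 - 2*E + 2*exp(-2)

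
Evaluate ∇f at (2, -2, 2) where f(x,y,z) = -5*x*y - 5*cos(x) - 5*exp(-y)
(5*sin(2) + 10, -10 + 5*exp(2), 0)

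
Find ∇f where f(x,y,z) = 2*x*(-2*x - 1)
(-8*x - 2, 0, 0)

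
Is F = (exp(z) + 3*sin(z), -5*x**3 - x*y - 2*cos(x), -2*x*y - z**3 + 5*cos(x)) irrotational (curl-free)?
No, ∇×F = (-2*x, 2*y + exp(z) + 5*sin(x) + 3*cos(z), -15*x**2 - y + 2*sin(x))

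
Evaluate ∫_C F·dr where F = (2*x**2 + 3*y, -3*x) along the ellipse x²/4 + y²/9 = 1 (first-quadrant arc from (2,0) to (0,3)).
-9*pi - 16/3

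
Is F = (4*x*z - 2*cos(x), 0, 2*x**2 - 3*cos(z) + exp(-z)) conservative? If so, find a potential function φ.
Yes, F is conservative. φ = 2*x**2*z - 2*sin(x) - 3*sin(z) - exp(-z)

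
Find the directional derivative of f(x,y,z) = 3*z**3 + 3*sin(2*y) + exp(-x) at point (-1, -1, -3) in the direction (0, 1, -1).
sqrt(2)*(-81/2 + 3*cos(2))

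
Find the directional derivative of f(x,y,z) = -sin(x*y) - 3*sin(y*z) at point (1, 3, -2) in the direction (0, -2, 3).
sqrt(13)*(-39*cos(6) + 2*cos(3))/13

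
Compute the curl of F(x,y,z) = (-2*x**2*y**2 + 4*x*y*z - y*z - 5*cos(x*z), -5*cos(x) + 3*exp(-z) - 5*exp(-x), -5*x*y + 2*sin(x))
(-5*x + 3*exp(-z), 4*x*y + 5*x*sin(x*z) + 4*y - 2*cos(x), 4*x**2*y - 4*x*z + z + 5*sin(x) + 5*exp(-x))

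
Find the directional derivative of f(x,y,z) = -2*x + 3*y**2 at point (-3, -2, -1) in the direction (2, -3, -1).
16*sqrt(14)/7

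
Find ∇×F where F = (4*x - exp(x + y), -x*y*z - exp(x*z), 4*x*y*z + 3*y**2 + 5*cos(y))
(x*y + 4*x*z + x*exp(x*z) + 6*y - 5*sin(y), -4*y*z, -y*z - z*exp(x*z) + exp(x + y))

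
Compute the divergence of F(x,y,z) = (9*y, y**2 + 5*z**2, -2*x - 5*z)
2*y - 5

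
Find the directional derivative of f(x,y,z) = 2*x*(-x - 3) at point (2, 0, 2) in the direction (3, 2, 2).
-42*sqrt(17)/17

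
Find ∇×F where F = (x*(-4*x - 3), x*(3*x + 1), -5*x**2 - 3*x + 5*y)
(5, 10*x + 3, 6*x + 1)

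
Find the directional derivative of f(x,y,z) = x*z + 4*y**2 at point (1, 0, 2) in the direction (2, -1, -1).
sqrt(6)/2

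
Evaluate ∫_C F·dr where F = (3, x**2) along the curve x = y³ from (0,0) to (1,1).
22/7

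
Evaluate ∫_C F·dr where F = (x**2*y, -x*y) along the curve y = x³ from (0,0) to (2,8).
-928/21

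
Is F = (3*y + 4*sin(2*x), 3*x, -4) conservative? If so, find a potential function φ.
Yes, F is conservative. φ = 3*x*y - 4*z - 2*cos(2*x)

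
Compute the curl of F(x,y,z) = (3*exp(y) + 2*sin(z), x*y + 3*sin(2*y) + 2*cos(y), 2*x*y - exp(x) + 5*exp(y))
(2*x + 5*exp(y), -2*y + exp(x) + 2*cos(z), y - 3*exp(y))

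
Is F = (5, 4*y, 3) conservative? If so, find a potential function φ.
Yes, F is conservative. φ = 5*x + 2*y**2 + 3*z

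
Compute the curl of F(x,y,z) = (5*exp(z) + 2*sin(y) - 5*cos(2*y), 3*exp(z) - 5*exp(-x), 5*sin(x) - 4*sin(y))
(-3*exp(z) - 4*cos(y), 5*exp(z) - 5*cos(x), -20*sin(y)*cos(y) - 2*cos(y) + 5*exp(-x))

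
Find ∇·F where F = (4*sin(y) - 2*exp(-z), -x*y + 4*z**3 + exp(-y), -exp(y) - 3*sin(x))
-x - exp(-y)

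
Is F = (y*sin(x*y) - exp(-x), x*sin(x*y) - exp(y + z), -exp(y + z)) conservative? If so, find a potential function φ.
Yes, F is conservative. φ = -exp(y + z) - cos(x*y) + exp(-x)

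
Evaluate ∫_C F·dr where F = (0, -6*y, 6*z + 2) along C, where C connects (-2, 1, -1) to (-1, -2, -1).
-9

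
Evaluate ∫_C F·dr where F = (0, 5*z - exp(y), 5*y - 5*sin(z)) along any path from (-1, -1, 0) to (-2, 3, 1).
-exp(3) + exp(-1) + 5*cos(1) + 10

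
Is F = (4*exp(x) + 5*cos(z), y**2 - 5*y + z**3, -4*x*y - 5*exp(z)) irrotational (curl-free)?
No, ∇×F = (-4*x - 3*z**2, 4*y - 5*sin(z), 0)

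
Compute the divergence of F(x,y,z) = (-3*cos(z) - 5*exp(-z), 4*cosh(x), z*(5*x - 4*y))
5*x - 4*y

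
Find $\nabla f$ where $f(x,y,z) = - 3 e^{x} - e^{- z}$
(-3*exp(x), 0, exp(-z))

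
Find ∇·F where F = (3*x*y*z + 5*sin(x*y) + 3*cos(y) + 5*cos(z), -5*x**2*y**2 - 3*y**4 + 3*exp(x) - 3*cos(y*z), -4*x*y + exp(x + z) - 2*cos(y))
-10*x**2*y - 12*y**3 + 3*y*z + 5*y*cos(x*y) + 3*z*sin(y*z) + exp(x + z)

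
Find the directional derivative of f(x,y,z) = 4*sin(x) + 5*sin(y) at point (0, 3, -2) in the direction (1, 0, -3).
2*sqrt(10)/5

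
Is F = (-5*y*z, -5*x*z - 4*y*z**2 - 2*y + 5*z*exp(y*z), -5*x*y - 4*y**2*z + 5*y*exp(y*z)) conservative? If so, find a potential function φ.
Yes, F is conservative. φ = -5*x*y*z - 2*y**2*z**2 - y**2 + 5*exp(y*z)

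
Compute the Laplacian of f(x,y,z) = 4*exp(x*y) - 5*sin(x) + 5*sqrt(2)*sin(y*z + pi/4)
4*x**2*exp(x*y) + 4*y**2*exp(x*y) - 5*sqrt(2)*y**2*sin(y*z + pi/4) - 5*sqrt(2)*z**2*sin(y*z + pi/4) + 5*sin(x)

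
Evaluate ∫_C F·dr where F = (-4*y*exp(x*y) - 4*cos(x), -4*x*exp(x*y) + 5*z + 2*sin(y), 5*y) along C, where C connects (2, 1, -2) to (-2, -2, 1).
-4*exp(4) - 2*cos(2) + 2*cos(1) + 8*sin(2) + 4*exp(2)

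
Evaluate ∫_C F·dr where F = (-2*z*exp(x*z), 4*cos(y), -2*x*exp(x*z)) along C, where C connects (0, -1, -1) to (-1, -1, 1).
2 - 2*exp(-1)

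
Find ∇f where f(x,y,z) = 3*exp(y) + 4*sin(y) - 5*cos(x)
(5*sin(x), 3*exp(y) + 4*cos(y), 0)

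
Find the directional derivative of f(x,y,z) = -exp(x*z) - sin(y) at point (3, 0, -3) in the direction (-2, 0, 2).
-3*sqrt(2)*exp(-9)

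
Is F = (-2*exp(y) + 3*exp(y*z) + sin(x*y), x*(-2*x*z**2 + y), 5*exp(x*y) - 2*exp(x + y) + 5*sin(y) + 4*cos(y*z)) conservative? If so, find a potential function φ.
No, ∇×F = (4*x**2*z + 5*x*exp(x*y) - 4*z*sin(y*z) - 2*exp(x + y) + 5*cos(y), -5*y*exp(x*y) + 3*y*exp(y*z) + 2*exp(x + y), -4*x*z**2 - x*cos(x*y) + y - 3*z*exp(y*z) + 2*exp(y)) ≠ 0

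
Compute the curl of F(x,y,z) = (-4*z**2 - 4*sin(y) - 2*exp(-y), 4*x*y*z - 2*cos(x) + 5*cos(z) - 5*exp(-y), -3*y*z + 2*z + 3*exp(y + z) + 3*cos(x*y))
(-4*x*y - 3*x*sin(x*y) - 3*z + 3*exp(y + z) + 5*sin(z), 3*y*sin(x*y) - 8*z, 4*y*z + 2*sin(x) + 4*cos(y) - 2*exp(-y))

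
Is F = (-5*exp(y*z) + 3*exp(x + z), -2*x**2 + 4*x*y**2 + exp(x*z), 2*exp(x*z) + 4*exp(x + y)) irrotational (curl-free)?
No, ∇×F = (-x*exp(x*z) + 4*exp(x + y), -5*y*exp(y*z) - 2*z*exp(x*z) - 4*exp(x + y) + 3*exp(x + z), -4*x + 4*y**2 + z*exp(x*z) + 5*z*exp(y*z))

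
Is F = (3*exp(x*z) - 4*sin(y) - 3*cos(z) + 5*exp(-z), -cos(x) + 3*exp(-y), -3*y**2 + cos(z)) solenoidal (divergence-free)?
No, ∇·F = 3*z*exp(x*z) - sin(z) - 3*exp(-y)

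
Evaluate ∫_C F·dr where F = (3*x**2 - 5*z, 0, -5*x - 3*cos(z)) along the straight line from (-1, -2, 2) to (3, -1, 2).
-12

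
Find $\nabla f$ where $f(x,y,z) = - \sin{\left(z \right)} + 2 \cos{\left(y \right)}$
(0, -2*sin(y), -cos(z))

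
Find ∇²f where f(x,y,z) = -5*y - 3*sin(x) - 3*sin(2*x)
3*(8*cos(x) + 1)*sin(x)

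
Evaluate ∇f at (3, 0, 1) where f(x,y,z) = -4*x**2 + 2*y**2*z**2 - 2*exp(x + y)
(-2*exp(3) - 24, -2*exp(3), 0)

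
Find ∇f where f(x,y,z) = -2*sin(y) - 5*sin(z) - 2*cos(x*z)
(2*z*sin(x*z), -2*cos(y), 2*x*sin(x*z) - 5*cos(z))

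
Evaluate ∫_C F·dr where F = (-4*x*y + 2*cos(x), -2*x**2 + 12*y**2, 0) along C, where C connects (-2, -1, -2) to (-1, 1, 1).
-2 - 2*sin(1) + 2*sin(2)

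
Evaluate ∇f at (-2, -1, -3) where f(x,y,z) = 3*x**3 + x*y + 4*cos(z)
(35, -2, 4*sin(3))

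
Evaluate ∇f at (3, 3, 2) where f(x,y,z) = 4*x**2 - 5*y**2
(24, -30, 0)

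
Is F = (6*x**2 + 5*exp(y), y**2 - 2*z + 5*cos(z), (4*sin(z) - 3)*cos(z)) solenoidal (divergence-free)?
No, ∇·F = 12*x + 2*y + 3*sin(z) + 4*cos(2*z)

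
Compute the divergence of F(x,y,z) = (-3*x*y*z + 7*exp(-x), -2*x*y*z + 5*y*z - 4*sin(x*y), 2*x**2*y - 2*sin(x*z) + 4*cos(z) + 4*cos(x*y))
-2*x*z - 4*x*cos(x*y) - 2*x*cos(x*z) - 3*y*z + 5*z - 4*sin(z) - 7*exp(-x)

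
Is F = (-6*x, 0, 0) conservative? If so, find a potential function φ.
Yes, F is conservative. φ = -3*x**2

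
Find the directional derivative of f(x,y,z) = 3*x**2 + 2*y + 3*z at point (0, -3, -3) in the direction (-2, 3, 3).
15*sqrt(22)/22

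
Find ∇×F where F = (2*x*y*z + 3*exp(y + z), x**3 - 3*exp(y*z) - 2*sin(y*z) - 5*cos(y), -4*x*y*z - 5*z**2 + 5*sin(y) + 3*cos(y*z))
(-4*x*z + 3*y*exp(y*z) + 2*y*cos(y*z) - 3*z*sin(y*z) + 5*cos(y), 2*x*y + 4*y*z + 3*exp(y + z), 3*x**2 - 2*x*z - 3*exp(y + z))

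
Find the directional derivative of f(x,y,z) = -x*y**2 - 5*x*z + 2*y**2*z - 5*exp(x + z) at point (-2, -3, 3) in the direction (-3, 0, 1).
sqrt(10)*(E + 10)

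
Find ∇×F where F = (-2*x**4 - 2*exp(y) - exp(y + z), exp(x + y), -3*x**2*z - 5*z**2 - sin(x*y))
(-x*cos(x*y), 6*x*z + y*cos(x*y) - exp(y + z), (exp(x) + exp(z) + 2)*exp(y))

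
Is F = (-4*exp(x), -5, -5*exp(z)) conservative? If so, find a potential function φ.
Yes, F is conservative. φ = -5*y - 4*exp(x) - 5*exp(z)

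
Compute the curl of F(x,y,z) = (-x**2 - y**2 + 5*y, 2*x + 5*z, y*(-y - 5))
(-2*y - 10, 0, 2*y - 3)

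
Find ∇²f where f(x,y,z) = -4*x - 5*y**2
-10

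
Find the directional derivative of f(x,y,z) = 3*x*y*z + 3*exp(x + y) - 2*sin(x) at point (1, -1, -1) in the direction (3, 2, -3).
3*sqrt(22)*(9 - 2*cos(1))/22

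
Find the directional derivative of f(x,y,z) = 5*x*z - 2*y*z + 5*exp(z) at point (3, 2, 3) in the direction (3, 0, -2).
sqrt(13)*(23 - 10*exp(3))/13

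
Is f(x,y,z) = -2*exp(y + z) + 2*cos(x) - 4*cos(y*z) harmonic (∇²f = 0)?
No, ∇²f = 4*y**2*cos(y*z) + 4*z**2*cos(y*z) - 4*exp(y + z) - 2*cos(x)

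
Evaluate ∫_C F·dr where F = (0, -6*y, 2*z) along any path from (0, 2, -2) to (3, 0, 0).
8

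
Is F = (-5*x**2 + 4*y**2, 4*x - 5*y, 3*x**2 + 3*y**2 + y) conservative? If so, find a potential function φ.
No, ∇×F = (6*y + 1, -6*x, 4 - 8*y) ≠ 0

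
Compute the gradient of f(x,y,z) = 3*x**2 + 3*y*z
(6*x, 3*z, 3*y)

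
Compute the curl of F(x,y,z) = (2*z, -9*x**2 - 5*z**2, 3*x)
(10*z, -1, -18*x)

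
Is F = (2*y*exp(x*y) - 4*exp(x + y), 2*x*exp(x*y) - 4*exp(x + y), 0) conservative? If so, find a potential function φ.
Yes, F is conservative. φ = 2*exp(x*y) - 4*exp(x + y)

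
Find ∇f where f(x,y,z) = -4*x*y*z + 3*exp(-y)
(-4*y*z, -4*x*z - 3*exp(-y), -4*x*y)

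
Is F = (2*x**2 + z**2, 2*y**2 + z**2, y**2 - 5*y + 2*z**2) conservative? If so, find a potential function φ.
No, ∇×F = (2*y - 2*z - 5, 2*z, 0) ≠ 0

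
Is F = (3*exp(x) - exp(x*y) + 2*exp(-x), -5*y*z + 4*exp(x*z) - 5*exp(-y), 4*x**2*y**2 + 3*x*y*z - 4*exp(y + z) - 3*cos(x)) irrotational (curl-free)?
No, ∇×F = (8*x**2*y + 3*x*z - 4*x*exp(x*z) + 5*y - 4*exp(y + z), -8*x*y**2 - 3*y*z - 3*sin(x), x*exp(x*y) + 4*z*exp(x*z))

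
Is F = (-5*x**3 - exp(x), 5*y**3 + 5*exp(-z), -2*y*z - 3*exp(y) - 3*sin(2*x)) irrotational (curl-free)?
No, ∇×F = (-2*z - 3*exp(y) + 5*exp(-z), 6*cos(2*x), 0)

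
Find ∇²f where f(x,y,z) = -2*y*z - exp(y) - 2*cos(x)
-exp(y) + 2*cos(x)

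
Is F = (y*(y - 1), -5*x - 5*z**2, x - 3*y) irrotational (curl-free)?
No, ∇×F = (10*z - 3, -1, -2*y - 4)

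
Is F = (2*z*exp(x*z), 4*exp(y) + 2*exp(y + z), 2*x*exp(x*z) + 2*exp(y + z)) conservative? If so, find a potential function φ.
Yes, F is conservative. φ = 4*exp(y) + 2*exp(x*z) + 2*exp(y + z)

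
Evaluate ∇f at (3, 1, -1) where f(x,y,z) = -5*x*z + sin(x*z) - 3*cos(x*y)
(3*sin(3) - cos(3) + 5, 9*sin(3), -15 + 3*cos(3))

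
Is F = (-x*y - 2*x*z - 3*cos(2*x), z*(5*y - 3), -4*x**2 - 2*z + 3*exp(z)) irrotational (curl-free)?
No, ∇×F = (3 - 5*y, 6*x, x)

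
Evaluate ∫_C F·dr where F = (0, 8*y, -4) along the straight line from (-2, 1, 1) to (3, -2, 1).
12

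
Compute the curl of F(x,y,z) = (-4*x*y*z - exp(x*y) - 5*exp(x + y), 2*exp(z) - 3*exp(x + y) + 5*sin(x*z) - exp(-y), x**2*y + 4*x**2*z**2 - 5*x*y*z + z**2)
(x**2 - 5*x*z - 5*x*cos(x*z) - 2*exp(z), -6*x*y - 8*x*z**2 + 5*y*z, 4*x*z + x*exp(x*y) + 5*z*cos(x*z) + 2*exp(x + y))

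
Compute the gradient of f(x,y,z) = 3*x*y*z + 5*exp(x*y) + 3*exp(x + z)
(3*y*z + 5*y*exp(x*y) + 3*exp(x + z), x*(3*z + 5*exp(x*y)), 3*x*y + 3*exp(x + z))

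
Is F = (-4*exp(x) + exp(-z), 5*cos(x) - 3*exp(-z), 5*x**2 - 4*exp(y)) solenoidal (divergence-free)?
No, ∇·F = -4*exp(x)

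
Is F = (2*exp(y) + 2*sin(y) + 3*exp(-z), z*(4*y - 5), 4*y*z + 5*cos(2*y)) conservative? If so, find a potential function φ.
No, ∇×F = (-4*y + 4*z - 10*sin(2*y) + 5, -3*exp(-z), -2*exp(y) - 2*cos(y)) ≠ 0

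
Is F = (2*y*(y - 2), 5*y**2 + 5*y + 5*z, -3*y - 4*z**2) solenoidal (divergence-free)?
No, ∇·F = 10*y - 8*z + 5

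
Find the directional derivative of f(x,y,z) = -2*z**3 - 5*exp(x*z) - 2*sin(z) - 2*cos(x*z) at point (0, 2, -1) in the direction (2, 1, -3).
sqrt(14)*(3*cos(1) + 14)/7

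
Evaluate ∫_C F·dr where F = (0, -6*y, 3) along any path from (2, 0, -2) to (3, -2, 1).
-3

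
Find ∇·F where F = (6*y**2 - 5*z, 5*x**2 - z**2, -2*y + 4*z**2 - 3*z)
8*z - 3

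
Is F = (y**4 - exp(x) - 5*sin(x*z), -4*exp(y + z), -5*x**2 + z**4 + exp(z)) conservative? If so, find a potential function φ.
No, ∇×F = (4*exp(y + z), 5*x*(2 - cos(x*z)), -4*y**3) ≠ 0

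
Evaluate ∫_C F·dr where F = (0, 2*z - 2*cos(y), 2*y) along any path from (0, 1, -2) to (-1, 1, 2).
8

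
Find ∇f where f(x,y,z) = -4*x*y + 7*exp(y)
(-4*y, -4*x + 7*exp(y), 0)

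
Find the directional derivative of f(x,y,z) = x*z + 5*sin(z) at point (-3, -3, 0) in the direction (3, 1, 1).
2*sqrt(11)/11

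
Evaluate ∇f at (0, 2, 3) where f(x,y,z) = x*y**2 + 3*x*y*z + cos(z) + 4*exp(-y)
(22, -4*exp(-2), -sin(3))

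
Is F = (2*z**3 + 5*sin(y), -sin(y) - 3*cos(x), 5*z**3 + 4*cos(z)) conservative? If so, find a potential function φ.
No, ∇×F = (0, 6*z**2, 3*sin(x) - 5*cos(y)) ≠ 0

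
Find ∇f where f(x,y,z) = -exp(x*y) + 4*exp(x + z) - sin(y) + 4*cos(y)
(-y*exp(x*y) + 4*exp(x + z), -x*exp(x*y) - 4*sin(y) - cos(y), 4*exp(x + z))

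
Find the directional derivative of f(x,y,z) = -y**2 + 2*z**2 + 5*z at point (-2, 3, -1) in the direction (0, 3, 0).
-6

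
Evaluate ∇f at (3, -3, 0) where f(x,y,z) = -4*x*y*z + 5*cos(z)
(0, 0, 36)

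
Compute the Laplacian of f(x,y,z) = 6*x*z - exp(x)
-exp(x)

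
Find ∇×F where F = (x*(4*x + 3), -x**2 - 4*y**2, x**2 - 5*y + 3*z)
(-5, -2*x, -2*x)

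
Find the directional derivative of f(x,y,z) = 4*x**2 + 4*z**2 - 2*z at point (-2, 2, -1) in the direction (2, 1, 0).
-32*sqrt(5)/5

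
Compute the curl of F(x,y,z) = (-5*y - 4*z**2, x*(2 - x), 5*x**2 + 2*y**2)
(4*y, -10*x - 8*z, 7 - 2*x)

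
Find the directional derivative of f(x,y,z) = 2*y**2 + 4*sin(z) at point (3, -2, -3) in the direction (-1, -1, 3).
4*sqrt(11)*(3*cos(3) + 2)/11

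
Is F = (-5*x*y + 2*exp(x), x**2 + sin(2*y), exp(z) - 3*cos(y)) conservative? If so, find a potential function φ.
No, ∇×F = (3*sin(y), 0, 7*x) ≠ 0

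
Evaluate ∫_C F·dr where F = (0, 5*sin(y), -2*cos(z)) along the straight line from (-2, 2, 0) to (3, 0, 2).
-5 + 5*cos(2) - 2*sin(2)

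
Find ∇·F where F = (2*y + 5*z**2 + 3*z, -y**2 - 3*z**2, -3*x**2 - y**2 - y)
-2*y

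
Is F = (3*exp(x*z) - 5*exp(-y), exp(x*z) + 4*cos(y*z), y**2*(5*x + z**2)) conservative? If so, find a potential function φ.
No, ∇×F = (-x*exp(x*z) + 2*y*(5*x + z**2) + 4*y*sin(y*z), 3*x*exp(x*z) - 5*y**2, z*exp(x*z) - 5*exp(-y)) ≠ 0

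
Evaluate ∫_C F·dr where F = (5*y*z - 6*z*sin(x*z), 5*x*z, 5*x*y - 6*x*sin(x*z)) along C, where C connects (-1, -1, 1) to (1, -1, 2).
-15 - 6*cos(1) + 6*cos(2)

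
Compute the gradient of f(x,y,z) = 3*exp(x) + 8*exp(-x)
(3*exp(x) - 8*exp(-x), 0, 0)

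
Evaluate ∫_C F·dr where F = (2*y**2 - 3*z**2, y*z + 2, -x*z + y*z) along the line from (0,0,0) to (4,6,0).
108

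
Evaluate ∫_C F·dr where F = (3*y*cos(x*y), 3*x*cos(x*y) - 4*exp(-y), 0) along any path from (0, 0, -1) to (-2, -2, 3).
-4 + 3*sin(4) + 4*exp(2)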